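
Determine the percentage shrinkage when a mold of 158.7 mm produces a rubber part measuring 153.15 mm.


Shrinkage = (mold - part) / mold * 100
= (158.7 - 153.15) / 158.7 * 100
= 5.55 / 158.7 * 100
= 3.5%

3.5%


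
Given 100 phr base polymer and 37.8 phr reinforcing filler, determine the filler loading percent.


Filler % = filler / (rubber + filler) * 100
= 37.8 / (100 + 37.8) * 100
= 37.8 / 137.8 * 100
= 27.43%

27.43%


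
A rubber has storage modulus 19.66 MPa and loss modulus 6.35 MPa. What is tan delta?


tan delta = E'' / E'
= 6.35 / 19.66
= 0.323

tan delta = 0.323


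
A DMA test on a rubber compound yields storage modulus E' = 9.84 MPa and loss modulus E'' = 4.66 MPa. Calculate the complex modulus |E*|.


|E*| = sqrt(E'^2 + E''^2)
= sqrt(9.84^2 + 4.66^2)
= sqrt(96.8256 + 21.7156)
= 10.888 MPa

10.888 MPa


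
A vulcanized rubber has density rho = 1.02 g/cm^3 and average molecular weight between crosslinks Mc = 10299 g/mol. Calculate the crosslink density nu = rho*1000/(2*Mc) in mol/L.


nu = rho * 1000 / (2 * Mc)
nu = 1.02 * 1000 / (2 * 10299)
nu = 1020.0 / 20598
nu = 0.0495 mol/L

0.0495 mol/L


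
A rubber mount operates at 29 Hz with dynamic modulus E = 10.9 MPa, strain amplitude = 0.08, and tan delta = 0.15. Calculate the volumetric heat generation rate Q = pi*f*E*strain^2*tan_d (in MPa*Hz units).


Q = pi * f * E * strain^2 * tan_d
= pi * 29 * 10.9 * 0.08^2 * 0.15
= pi * 29 * 10.9 * 0.0064 * 0.15
= 0.9533

Q = 0.9533


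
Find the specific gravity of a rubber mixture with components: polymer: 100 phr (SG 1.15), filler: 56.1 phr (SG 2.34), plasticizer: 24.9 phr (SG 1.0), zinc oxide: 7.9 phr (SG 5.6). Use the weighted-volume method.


Sum of weights = 188.9
Volume contributions:
  polymer: 100/1.15 = 86.9565
  filler: 56.1/2.34 = 23.9744
  plasticizer: 24.9/1.0 = 24.9000
  zinc oxide: 7.9/5.6 = 1.4107
Sum of volumes = 137.2416
SG = 188.9 / 137.2416 = 1.376

SG = 1.376


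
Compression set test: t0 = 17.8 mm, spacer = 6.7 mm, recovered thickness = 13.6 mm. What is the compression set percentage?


CS = (t0 - recovered) / (t0 - ts) * 100
= (17.8 - 13.6) / (17.8 - 6.7) * 100
= 4.2 / 11.1 * 100
= 37.8%

37.8%


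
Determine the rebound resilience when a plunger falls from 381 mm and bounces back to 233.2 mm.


Resilience = h_rebound / h_drop * 100
= 233.2 / 381 * 100
= 61.2%

61.2%


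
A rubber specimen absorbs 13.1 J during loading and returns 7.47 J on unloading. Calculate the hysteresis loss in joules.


Hysteresis loss = loading - unloading
= 13.1 - 7.47
= 5.63 J

5.63 J


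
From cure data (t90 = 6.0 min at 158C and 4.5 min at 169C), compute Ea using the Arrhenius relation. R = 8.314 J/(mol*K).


T1 = 431.15 K, T2 = 442.15 K
1/T1 - 1/T2 = 5.7703e-05
ln(t1/t2) = ln(6.0/4.5) = 0.2877
Ea = 8.314 * 0.2877 / 5.7703e-05 = 41450.3454 J/mol
Ea = 41.45 kJ/mol

41.45 kJ/mol


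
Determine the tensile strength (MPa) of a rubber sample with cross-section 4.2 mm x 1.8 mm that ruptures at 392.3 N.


Area = width * thickness = 4.2 * 1.8 = 7.56 mm^2
TS = force / area = 392.3 / 7.56 = 51.89 MPa

51.89 MPa


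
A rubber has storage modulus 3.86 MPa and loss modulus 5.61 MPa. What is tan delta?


tan delta = E'' / E'
= 5.61 / 3.86
= 1.4534

tan delta = 1.4534


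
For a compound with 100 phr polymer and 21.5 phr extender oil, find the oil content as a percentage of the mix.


Oil % = oil / (100 + oil) * 100
= 21.5 / (100 + 21.5) * 100
= 21.5 / 121.5 * 100
= 17.7%

17.7%


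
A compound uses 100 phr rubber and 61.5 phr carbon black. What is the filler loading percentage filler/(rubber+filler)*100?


Filler % = filler / (rubber + filler) * 100
= 61.5 / (100 + 61.5) * 100
= 61.5 / 161.5 * 100
= 38.08%

38.08%


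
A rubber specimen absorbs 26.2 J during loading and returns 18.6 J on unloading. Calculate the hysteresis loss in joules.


Hysteresis loss = loading - unloading
= 26.2 - 18.6
= 7.6 J

7.6 J


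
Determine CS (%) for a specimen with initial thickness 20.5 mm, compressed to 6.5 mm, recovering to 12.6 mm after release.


CS = (t0 - recovered) / (t0 - ts) * 100
= (20.5 - 12.6) / (20.5 - 6.5) * 100
= 7.9 / 14.0 * 100
= 56.4%

56.4%


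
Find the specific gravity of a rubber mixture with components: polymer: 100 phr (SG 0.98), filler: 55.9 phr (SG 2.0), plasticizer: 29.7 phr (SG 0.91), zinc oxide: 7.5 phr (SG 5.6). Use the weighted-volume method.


Sum of weights = 193.1
Volume contributions:
  polymer: 100/0.98 = 102.0408
  filler: 55.9/2.0 = 27.9500
  plasticizer: 29.7/0.91 = 32.6374
  zinc oxide: 7.5/5.6 = 1.3393
Sum of volumes = 163.9675
SG = 193.1 / 163.9675 = 1.178

SG = 1.178


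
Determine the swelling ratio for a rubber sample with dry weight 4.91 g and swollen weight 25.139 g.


Q = W_swollen / W_dry
Q = 25.139 / 4.91
Q = 5.12

Q = 5.12


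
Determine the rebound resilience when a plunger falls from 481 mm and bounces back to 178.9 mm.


Resilience = h_rebound / h_drop * 100
= 178.9 / 481 * 100
= 37.2%

37.2%


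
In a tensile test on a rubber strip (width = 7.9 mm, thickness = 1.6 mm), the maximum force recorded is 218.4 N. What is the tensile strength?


Area = width * thickness = 7.9 * 1.6 = 12.64 mm^2
TS = force / area = 218.4 / 12.64 = 17.28 MPa

17.28 MPa


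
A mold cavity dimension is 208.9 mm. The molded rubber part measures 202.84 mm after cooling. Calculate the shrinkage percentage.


Shrinkage = (mold - part) / mold * 100
= (208.9 - 202.84) / 208.9 * 100
= 6.06 / 208.9 * 100
= 2.9%

2.9%


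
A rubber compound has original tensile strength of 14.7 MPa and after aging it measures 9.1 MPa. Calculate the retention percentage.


Retention = aged / original * 100
= 9.1 / 14.7 * 100
= 61.9%

61.9%


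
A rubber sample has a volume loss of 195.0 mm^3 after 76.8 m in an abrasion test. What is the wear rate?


Rate = volume_loss / distance
= 195.0 / 76.8
= 2.539 mm^3/m

2.539 mm^3/m


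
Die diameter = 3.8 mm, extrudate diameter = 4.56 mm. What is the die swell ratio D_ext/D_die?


Die swell ratio = D_extrudate / D_die
= 4.56 / 3.8
= 1.2

Die swell = 1.2


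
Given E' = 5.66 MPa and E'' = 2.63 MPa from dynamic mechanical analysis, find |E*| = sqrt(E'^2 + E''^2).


|E*| = sqrt(E'^2 + E''^2)
= sqrt(5.66^2 + 2.63^2)
= sqrt(32.0356 + 6.9169)
= 6.241 MPa

6.241 MPa


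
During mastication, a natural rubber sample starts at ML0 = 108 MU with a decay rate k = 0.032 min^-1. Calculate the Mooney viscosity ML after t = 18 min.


ML = ML0 * exp(-k * t)
ML = 108 * exp(-0.032 * 18)
ML = 108 * 0.5621
ML = 60.71 MU

60.71 MU


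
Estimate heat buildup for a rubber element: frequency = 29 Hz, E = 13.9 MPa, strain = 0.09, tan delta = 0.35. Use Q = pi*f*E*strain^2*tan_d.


Q = pi * f * E * strain^2 * tan_d
= pi * 29 * 13.9 * 0.09^2 * 0.35
= pi * 29 * 13.9 * 0.0081 * 0.35
= 3.5902

Q = 3.5902


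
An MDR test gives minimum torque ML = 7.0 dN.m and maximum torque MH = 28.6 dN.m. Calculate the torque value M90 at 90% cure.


M90 = ML + 0.9 * (MH - ML)
M90 = 7.0 + 0.9 * (28.6 - 7.0)
M90 = 7.0 + 0.9 * 21.6
M90 = 26.44 dN.m

26.44 dN.m


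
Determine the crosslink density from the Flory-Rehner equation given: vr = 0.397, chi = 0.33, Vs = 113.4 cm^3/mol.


ln(1 - vr) = ln(1 - 0.397) = -0.5058
Numerator = -((-0.5058) + 0.397 + 0.33 * 0.397^2) = 0.0568
Denominator = 113.4 * (0.397^(1/3) - 0.397/2) = 60.8345
nu = 0.0568 / 60.8345 = 9.3413e-04 mol/cm^3

9.3413e-04 mol/cm^3


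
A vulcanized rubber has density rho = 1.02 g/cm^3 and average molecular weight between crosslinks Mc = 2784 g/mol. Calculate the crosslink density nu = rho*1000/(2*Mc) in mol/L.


nu = rho * 1000 / (2 * Mc)
nu = 1.02 * 1000 / (2 * 2784)
nu = 1020.0 / 5568
nu = 0.1832 mol/L

0.1832 mol/L


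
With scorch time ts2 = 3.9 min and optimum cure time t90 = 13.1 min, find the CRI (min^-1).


CRI = 100 / (t90 - ts2)
= 100 / (13.1 - 3.9)
= 100 / 9.2
= 10.87 min^-1

10.87 min^-1


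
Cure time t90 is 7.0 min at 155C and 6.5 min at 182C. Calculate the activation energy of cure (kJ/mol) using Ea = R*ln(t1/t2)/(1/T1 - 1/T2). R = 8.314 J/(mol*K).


T1 = 428.15 K, T2 = 455.15 K
1/T1 - 1/T2 = 1.3855e-04
ln(t1/t2) = ln(7.0/6.5) = 0.0741
Ea = 8.314 * 0.0741 / 1.3855e-04 = 4446.9442 J/mol
Ea = 4.45 kJ/mol

4.45 kJ/mol


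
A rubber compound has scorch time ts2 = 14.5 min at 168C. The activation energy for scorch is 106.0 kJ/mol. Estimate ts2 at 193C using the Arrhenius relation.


Convert temperatures: T1 = 168 + 273.15 = 441.15 K, T2 = 193 + 273.15 = 466.15 K
ts2_new = 14.5 * exp(106000 / 8.314 * (1/466.15 - 1/441.15))
1/T2 - 1/T1 = -1.2157e-04
ts2_new = 3.08 min

3.08 min


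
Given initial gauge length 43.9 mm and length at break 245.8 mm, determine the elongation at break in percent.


Elongation = (Lf - L0) / L0 * 100
= (245.8 - 43.9) / 43.9 * 100
= 201.9 / 43.9 * 100
= 459.9%

459.9%


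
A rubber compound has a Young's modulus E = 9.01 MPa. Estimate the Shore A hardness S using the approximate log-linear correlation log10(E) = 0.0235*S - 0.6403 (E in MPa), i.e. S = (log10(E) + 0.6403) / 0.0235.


log10(E) = 0.0235*S - 0.6403  =>  S = (log10(E) + 0.6403) / 0.0235
log10(9.01) = 0.954725
S = (0.954725 + 0.6403) / 0.0235 = 1.595025 / 0.0235
S = 67.9

Shore A = 67.9


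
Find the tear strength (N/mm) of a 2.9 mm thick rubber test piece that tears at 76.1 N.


Tear strength = force / thickness
= 76.1 / 2.9
= 26.24 N/mm

26.24 N/mm


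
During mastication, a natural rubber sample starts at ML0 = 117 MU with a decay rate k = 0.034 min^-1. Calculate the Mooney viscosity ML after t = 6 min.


ML = ML0 * exp(-k * t)
ML = 117 * exp(-0.034 * 6)
ML = 117 * 0.8155
ML = 95.41 MU

95.41 MU


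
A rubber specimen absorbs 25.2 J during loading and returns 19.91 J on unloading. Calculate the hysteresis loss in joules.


Hysteresis loss = loading - unloading
= 25.2 - 19.91
= 5.29 J

5.29 J


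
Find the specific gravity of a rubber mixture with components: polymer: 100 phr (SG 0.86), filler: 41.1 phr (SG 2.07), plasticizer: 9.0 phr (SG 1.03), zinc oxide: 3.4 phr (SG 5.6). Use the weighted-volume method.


Sum of weights = 153.5
Volume contributions:
  polymer: 100/0.86 = 116.2791
  filler: 41.1/2.07 = 19.8551
  plasticizer: 9.0/1.03 = 8.7379
  zinc oxide: 3.4/5.6 = 0.6071
Sum of volumes = 145.4791
SG = 153.5 / 145.4791 = 1.055

SG = 1.055


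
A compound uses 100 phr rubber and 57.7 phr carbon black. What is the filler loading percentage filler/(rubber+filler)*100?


Filler % = filler / (rubber + filler) * 100
= 57.7 / (100 + 57.7) * 100
= 57.7 / 157.7 * 100
= 36.59%

36.59%


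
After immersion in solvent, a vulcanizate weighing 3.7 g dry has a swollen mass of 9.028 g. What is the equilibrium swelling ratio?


Q = W_swollen / W_dry
Q = 9.028 / 3.7
Q = 2.44

Q = 2.44


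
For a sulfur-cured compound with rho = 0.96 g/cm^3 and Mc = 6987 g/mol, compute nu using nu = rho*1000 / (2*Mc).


nu = rho * 1000 / (2 * Mc)
nu = 0.96 * 1000 / (2 * 6987)
nu = 960.0 / 13974
nu = 0.0687 mol/L

0.0687 mol/L


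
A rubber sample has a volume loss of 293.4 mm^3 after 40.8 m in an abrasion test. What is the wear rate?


Rate = volume_loss / distance
= 293.4 / 40.8
= 7.191 mm^3/m

7.191 mm^3/m


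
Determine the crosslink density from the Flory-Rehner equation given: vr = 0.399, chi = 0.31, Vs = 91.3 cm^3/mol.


ln(1 - vr) = ln(1 - 0.399) = -0.5092
Numerator = -((-0.5092) + 0.399 + 0.31 * 0.399^2) = 0.0608
Denominator = 91.3 * (0.399^(1/3) - 0.399/2) = 49.0000
nu = 0.0608 / 49.0000 = 0.0012 mol/cm^3

0.0012 mol/cm^3


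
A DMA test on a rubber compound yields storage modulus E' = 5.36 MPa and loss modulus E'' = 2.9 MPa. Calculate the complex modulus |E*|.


|E*| = sqrt(E'^2 + E''^2)
= sqrt(5.36^2 + 2.9^2)
= sqrt(28.7296 + 8.4100)
= 6.094 MPa

6.094 MPa


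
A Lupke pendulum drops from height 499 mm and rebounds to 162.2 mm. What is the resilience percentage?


Resilience = h_rebound / h_drop * 100
= 162.2 / 499 * 100
= 32.5%

32.5%


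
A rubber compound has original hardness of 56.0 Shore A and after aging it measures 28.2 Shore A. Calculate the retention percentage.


Retention = aged / original * 100
= 28.2 / 56.0 * 100
= 50.4%

50.4%


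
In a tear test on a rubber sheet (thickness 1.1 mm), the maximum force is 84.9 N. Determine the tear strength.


Tear strength = force / thickness
= 84.9 / 1.1
= 77.18 N/mm

77.18 N/mm


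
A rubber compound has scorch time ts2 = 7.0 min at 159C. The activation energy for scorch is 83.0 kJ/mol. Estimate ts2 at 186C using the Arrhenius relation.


Convert temperatures: T1 = 159 + 273.15 = 432.15 K, T2 = 186 + 273.15 = 459.15 K
ts2_new = 7.0 * exp(83000 / 8.314 * (1/459.15 - 1/432.15))
1/T2 - 1/T1 = -1.3607e-04
ts2_new = 1.8 min

1.8 min


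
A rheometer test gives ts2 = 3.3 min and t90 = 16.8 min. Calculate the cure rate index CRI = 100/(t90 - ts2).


CRI = 100 / (t90 - ts2)
= 100 / (16.8 - 3.3)
= 100 / 13.5
= 7.41 min^-1

7.41 min^-1


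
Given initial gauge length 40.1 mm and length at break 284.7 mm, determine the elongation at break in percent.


Elongation = (Lf - L0) / L0 * 100
= (284.7 - 40.1) / 40.1 * 100
= 244.6 / 40.1 * 100
= 610.0%

610.0%


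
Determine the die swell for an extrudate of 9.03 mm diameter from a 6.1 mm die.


Die swell ratio = D_extrudate / D_die
= 9.03 / 6.1
= 1.48

Die swell = 1.48


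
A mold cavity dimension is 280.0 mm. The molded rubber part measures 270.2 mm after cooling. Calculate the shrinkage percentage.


Shrinkage = (mold - part) / mold * 100
= (280.0 - 270.2) / 280.0 * 100
= 9.8 / 280.0 * 100
= 3.5%

3.5%


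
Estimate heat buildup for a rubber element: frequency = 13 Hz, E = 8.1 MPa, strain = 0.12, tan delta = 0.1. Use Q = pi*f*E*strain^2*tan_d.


Q = pi * f * E * strain^2 * tan_d
= pi * 13 * 8.1 * 0.12^2 * 0.1
= pi * 13 * 8.1 * 0.0144 * 0.1
= 0.4764

Q = 0.4764


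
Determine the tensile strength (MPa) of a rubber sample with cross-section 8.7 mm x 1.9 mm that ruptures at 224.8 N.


Area = width * thickness = 8.7 * 1.9 = 16.53 mm^2
TS = force / area = 224.8 / 16.53 = 13.6 MPa

13.6 MPa


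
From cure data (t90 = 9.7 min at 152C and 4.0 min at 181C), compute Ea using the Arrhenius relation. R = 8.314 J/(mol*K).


T1 = 425.15 K, T2 = 454.15 K
1/T1 - 1/T2 = 1.5020e-04
ln(t1/t2) = ln(9.7/4.0) = 0.8858
Ea = 8.314 * 0.8858 / 1.5020e-04 = 49034.8280 J/mol
Ea = 49.03 kJ/mol

49.03 kJ/mol


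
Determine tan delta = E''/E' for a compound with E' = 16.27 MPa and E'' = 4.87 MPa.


tan delta = E'' / E'
= 4.87 / 16.27
= 0.2993

tan delta = 0.2993


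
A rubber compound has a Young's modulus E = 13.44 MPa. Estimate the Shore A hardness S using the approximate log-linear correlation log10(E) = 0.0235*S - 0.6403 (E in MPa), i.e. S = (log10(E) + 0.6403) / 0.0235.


log10(E) = 0.0235*S - 0.6403  =>  S = (log10(E) + 0.6403) / 0.0235
log10(13.44) = 1.128399
S = (1.128399 + 0.6403) / 0.0235 = 1.768699 / 0.0235
S = 75.3

Shore A = 75.3


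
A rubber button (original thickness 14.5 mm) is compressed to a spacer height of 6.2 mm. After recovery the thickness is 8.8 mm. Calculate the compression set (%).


CS = (t0 - recovered) / (t0 - ts) * 100
= (14.5 - 8.8) / (14.5 - 6.2) * 100
= 5.7 / 8.3 * 100
= 68.7%

68.7%


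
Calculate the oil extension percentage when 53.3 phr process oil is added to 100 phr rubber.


Oil % = oil / (100 + oil) * 100
= 53.3 / (100 + 53.3) * 100
= 53.3 / 153.3 * 100
= 34.77%

34.77%


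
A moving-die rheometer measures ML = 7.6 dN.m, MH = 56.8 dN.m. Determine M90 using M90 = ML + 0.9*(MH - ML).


M90 = ML + 0.9 * (MH - ML)
M90 = 7.6 + 0.9 * (56.8 - 7.6)
M90 = 7.6 + 0.9 * 49.2
M90 = 51.88 dN.m

51.88 dN.m


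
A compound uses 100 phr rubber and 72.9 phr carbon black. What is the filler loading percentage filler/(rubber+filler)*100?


Filler % = filler / (rubber + filler) * 100
= 72.9 / (100 + 72.9) * 100
= 72.9 / 172.9 * 100
= 42.16%

42.16%


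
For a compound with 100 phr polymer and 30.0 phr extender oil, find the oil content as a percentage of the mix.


Oil % = oil / (100 + oil) * 100
= 30.0 / (100 + 30.0) * 100
= 30.0 / 130.0 * 100
= 23.08%

23.08%


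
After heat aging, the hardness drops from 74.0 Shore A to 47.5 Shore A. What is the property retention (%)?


Retention = aged / original * 100
= 47.5 / 74.0 * 100
= 64.2%

64.2%


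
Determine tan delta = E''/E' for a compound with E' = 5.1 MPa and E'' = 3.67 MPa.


tan delta = E'' / E'
= 3.67 / 5.1
= 0.7196

tan delta = 0.7196


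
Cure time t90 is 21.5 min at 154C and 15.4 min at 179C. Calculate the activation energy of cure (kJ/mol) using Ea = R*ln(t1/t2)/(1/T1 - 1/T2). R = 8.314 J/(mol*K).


T1 = 427.15 K, T2 = 452.15 K
1/T1 - 1/T2 = 1.2944e-04
ln(t1/t2) = ln(21.5/15.4) = 0.3337
Ea = 8.314 * 0.3337 / 1.2944e-04 = 21432.3699 J/mol
Ea = 21.43 kJ/mol

21.43 kJ/mol


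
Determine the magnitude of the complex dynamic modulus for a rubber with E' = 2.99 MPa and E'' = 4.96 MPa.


|E*| = sqrt(E'^2 + E''^2)
= sqrt(2.99^2 + 4.96^2)
= sqrt(8.9401 + 24.6016)
= 5.792 MPa

5.792 MPa


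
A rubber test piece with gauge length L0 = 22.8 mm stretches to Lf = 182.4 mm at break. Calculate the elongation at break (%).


Elongation = (Lf - L0) / L0 * 100
= (182.4 - 22.8) / 22.8 * 100
= 159.6 / 22.8 * 100
= 700.0%

700.0%


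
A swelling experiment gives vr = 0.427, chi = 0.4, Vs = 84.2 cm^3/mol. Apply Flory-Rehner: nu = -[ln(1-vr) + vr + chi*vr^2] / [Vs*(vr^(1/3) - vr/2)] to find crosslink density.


ln(1 - vr) = ln(1 - 0.427) = -0.5569
Numerator = -((-0.5569) + 0.427 + 0.4 * 0.427^2) = 0.0569
Denominator = 84.2 * (0.427^(1/3) - 0.427/2) = 45.4280
nu = 0.0569 / 45.4280 = 0.0013 mol/cm^3

0.0013 mol/cm^3


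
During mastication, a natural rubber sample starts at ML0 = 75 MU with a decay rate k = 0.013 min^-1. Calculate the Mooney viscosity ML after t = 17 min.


ML = ML0 * exp(-k * t)
ML = 75 * exp(-0.013 * 17)
ML = 75 * 0.8017
ML = 60.13 MU

60.13 MU


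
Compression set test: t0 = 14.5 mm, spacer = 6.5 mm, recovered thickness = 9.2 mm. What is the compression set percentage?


CS = (t0 - recovered) / (t0 - ts) * 100
= (14.5 - 9.2) / (14.5 - 6.5) * 100
= 5.3 / 8.0 * 100
= 66.2%

66.2%


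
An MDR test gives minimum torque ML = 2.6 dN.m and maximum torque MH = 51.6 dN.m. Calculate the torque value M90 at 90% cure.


M90 = ML + 0.9 * (MH - ML)
M90 = 2.6 + 0.9 * (51.6 - 2.6)
M90 = 2.6 + 0.9 * 49.0
M90 = 46.7 dN.m

46.7 dN.m


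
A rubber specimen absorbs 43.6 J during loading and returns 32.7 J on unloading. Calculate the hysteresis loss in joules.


Hysteresis loss = loading - unloading
= 43.6 - 32.7
= 10.9 J

10.9 J


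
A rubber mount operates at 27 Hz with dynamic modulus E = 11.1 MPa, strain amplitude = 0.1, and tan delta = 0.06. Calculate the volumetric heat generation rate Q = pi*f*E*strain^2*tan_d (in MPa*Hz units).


Q = pi * f * E * strain^2 * tan_d
= pi * 27 * 11.1 * 0.1^2 * 0.06
= pi * 27 * 11.1 * 0.0100 * 0.06
= 0.5649

Q = 0.5649


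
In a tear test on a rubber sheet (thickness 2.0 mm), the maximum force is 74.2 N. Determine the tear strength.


Tear strength = force / thickness
= 74.2 / 2.0
= 37.1 N/mm

37.1 N/mm


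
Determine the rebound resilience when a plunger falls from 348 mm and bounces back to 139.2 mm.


Resilience = h_rebound / h_drop * 100
= 139.2 / 348 * 100
= 40.0%

40.0%


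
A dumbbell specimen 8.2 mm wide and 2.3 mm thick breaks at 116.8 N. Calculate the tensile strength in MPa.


Area = width * thickness = 8.2 * 2.3 = 18.86 mm^2
TS = force / area = 116.8 / 18.86 = 6.19 MPa

6.19 MPa


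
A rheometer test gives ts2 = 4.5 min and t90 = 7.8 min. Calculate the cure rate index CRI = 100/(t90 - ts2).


CRI = 100 / (t90 - ts2)
= 100 / (7.8 - 4.5)
= 100 / 3.3
= 30.3 min^-1

30.3 min^-1


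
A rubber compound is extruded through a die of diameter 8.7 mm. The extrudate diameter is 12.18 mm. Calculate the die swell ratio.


Die swell ratio = D_extrudate / D_die
= 12.18 / 8.7
= 1.4

Die swell = 1.4


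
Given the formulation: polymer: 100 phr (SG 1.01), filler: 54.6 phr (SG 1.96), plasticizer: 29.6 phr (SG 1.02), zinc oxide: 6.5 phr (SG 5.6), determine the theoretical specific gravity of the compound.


Sum of weights = 190.7
Volume contributions:
  polymer: 100/1.01 = 99.0099
  filler: 54.6/1.96 = 27.8571
  plasticizer: 29.6/1.02 = 29.0196
  zinc oxide: 6.5/5.6 = 1.1607
Sum of volumes = 157.0474
SG = 190.7 / 157.0474 = 1.214

SG = 1.214


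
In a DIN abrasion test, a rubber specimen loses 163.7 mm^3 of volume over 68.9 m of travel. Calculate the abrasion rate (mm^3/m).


Rate = volume_loss / distance
= 163.7 / 68.9
= 2.376 mm^3/m

2.376 mm^3/m


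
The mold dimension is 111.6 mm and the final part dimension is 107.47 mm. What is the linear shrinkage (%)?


Shrinkage = (mold - part) / mold * 100
= (111.6 - 107.47) / 111.6 * 100
= 4.13 / 111.6 * 100
= 3.7%

3.7%


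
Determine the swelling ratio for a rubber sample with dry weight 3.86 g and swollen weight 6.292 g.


Q = W_swollen / W_dry
Q = 6.292 / 3.86
Q = 1.63

Q = 1.63


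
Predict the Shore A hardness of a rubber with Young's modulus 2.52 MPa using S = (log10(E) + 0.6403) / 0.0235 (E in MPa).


log10(E) = 0.0235*S - 0.6403  =>  S = (log10(E) + 0.6403) / 0.0235
log10(2.52) = 0.401401
S = (0.401401 + 0.6403) / 0.0235 = 1.041701 / 0.0235
S = 44.3

Shore A = 44.3


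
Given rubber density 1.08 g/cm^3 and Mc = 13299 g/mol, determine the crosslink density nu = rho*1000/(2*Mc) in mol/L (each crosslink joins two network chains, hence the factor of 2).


nu = rho * 1000 / (2 * Mc)
nu = 1.08 * 1000 / (2 * 13299)
nu = 1080.0 / 26598
nu = 0.0406 mol/L

0.0406 mol/L


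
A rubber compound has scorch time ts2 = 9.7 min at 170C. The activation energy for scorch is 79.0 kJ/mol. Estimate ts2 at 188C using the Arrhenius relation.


Convert temperatures: T1 = 170 + 273.15 = 443.15 K, T2 = 188 + 273.15 = 461.15 K
ts2_new = 9.7 * exp(79000 / 8.314 * (1/461.15 - 1/443.15))
1/T2 - 1/T1 = -8.8080e-05
ts2_new = 4.2 min

4.2 min


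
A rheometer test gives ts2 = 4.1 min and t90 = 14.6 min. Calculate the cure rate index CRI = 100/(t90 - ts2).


CRI = 100 / (t90 - ts2)
= 100 / (14.6 - 4.1)
= 100 / 10.5
= 9.52 min^-1

9.52 min^-1


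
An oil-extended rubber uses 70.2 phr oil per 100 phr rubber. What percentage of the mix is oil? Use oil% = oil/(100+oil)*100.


Oil % = oil / (100 + oil) * 100
= 70.2 / (100 + 70.2) * 100
= 70.2 / 170.2 * 100
= 41.25%

41.25%


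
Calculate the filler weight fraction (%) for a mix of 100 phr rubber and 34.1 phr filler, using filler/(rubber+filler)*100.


Filler % = filler / (rubber + filler) * 100
= 34.1 / (100 + 34.1) * 100
= 34.1 / 134.1 * 100
= 25.43%

25.43%


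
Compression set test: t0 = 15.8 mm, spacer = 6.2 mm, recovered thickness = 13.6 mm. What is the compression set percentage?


CS = (t0 - recovered) / (t0 - ts) * 100
= (15.8 - 13.6) / (15.8 - 6.2) * 100
= 2.2 / 9.6 * 100
= 22.9%

22.9%


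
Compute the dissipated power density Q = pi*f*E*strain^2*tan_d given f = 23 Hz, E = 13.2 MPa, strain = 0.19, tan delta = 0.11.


Q = pi * f * E * strain^2 * tan_d
= pi * 23 * 13.2 * 0.19^2 * 0.11
= pi * 23 * 13.2 * 0.0361 * 0.11
= 3.7875

Q = 3.7875


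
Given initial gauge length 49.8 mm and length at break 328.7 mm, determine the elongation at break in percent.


Elongation = (Lf - L0) / L0 * 100
= (328.7 - 49.8) / 49.8 * 100
= 278.9 / 49.8 * 100
= 560.0%

560.0%


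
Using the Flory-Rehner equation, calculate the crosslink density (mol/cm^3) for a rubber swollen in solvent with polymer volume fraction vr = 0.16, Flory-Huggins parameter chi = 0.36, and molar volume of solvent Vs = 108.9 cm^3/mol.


ln(1 - vr) = ln(1 - 0.16) = -0.1744
Numerator = -((-0.1744) + 0.16 + 0.36 * 0.16^2) = 0.0051
Denominator = 108.9 * (0.16^(1/3) - 0.16/2) = 50.4080
nu = 0.0051 / 50.4080 = 1.0192e-04 mol/cm^3

1.0192e-04 mol/cm^3


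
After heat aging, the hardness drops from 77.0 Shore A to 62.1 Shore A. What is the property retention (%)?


Retention = aged / original * 100
= 62.1 / 77.0 * 100
= 80.6%

80.6%


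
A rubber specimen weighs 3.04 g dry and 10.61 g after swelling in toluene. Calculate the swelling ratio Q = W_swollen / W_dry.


Q = W_swollen / W_dry
Q = 10.61 / 3.04
Q = 3.49

Q = 3.49


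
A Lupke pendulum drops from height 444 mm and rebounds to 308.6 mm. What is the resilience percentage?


Resilience = h_rebound / h_drop * 100
= 308.6 / 444 * 100
= 69.5%

69.5%


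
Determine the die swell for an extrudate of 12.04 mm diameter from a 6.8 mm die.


Die swell ratio = D_extrudate / D_die
= 12.04 / 6.8
= 1.771

Die swell = 1.771


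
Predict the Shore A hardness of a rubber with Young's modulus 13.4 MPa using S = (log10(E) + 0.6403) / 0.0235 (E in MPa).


log10(E) = 0.0235*S - 0.6403  =>  S = (log10(E) + 0.6403) / 0.0235
log10(13.4) = 1.127105
S = (1.127105 + 0.6403) / 0.0235 = 1.767405 / 0.0235
S = 75.2

Shore A = 75.2


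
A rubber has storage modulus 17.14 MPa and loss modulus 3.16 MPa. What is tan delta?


tan delta = E'' / E'
= 3.16 / 17.14
= 0.1844

tan delta = 0.1844


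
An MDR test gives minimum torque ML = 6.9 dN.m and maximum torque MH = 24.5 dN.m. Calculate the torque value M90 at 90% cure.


M90 = ML + 0.9 * (MH - ML)
M90 = 6.9 + 0.9 * (24.5 - 6.9)
M90 = 6.9 + 0.9 * 17.6
M90 = 22.74 dN.m

22.74 dN.m


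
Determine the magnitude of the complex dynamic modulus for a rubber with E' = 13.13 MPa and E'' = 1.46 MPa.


|E*| = sqrt(E'^2 + E''^2)
= sqrt(13.13^2 + 1.46^2)
= sqrt(172.3969 + 2.1316)
= 13.211 MPa

13.211 MPa


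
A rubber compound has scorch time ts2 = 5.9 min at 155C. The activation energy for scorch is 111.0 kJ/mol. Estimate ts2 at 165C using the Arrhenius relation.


Convert temperatures: T1 = 155 + 273.15 = 428.15 K, T2 = 165 + 273.15 = 438.15 K
ts2_new = 5.9 * exp(111000 / 8.314 * (1/438.15 - 1/428.15))
1/T2 - 1/T1 = -5.3307e-05
ts2_new = 2.9 min

2.9 min


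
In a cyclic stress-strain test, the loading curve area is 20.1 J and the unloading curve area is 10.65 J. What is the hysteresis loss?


Hysteresis loss = loading - unloading
= 20.1 - 10.65
= 9.45 J

9.45 J


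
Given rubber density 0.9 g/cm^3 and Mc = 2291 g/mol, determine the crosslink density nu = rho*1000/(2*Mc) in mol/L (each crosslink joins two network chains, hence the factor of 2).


nu = rho * 1000 / (2 * Mc)
nu = 0.9 * 1000 / (2 * 2291)
nu = 900.0 / 4582
nu = 0.1964 mol/L

0.1964 mol/L


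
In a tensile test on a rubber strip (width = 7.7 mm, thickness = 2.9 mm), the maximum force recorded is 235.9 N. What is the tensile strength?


Area = width * thickness = 7.7 * 2.9 = 22.33 mm^2
TS = force / area = 235.9 / 22.33 = 10.56 MPa

10.56 MPa


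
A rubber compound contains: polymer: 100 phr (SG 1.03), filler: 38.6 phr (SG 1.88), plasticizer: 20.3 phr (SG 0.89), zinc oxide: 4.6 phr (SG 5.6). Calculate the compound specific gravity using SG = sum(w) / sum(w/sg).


Sum of weights = 163.5
Volume contributions:
  polymer: 100/1.03 = 97.0874
  filler: 38.6/1.88 = 20.5319
  plasticizer: 20.3/0.89 = 22.8090
  zinc oxide: 4.6/5.6 = 0.8214
Sum of volumes = 141.2497
SG = 163.5 / 141.2497 = 1.158

SG = 1.158


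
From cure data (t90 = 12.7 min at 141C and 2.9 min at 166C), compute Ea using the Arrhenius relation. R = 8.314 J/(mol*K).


T1 = 414.15 K, T2 = 439.15 K
1/T1 - 1/T2 = 1.3746e-04
ln(t1/t2) = ln(12.7/2.9) = 1.4769
Ea = 8.314 * 1.4769 / 1.3746e-04 = 89328.3030 J/mol
Ea = 89.33 kJ/mol

89.33 kJ/mol


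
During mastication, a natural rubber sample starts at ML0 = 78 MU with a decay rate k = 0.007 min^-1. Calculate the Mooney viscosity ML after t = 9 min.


ML = ML0 * exp(-k * t)
ML = 78 * exp(-0.007 * 9)
ML = 78 * 0.9389
ML = 73.24 MU

73.24 MU


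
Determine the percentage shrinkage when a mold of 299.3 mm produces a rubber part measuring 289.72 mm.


Shrinkage = (mold - part) / mold * 100
= (299.3 - 289.72) / 299.3 * 100
= 9.58 / 299.3 * 100
= 3.2%

3.2%


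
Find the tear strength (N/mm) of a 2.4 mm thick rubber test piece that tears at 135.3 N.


Tear strength = force / thickness
= 135.3 / 2.4
= 56.38 N/mm

56.38 N/mm


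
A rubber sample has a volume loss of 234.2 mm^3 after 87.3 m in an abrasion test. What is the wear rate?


Rate = volume_loss / distance
= 234.2 / 87.3
= 2.683 mm^3/m

2.683 mm^3/m


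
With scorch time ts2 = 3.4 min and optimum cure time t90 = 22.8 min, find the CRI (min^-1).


CRI = 100 / (t90 - ts2)
= 100 / (22.8 - 3.4)
= 100 / 19.4
= 5.15 min^-1

5.15 min^-1


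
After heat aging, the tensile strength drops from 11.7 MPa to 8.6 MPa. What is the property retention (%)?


Retention = aged / original * 100
= 8.6 / 11.7 * 100
= 73.5%

73.5%


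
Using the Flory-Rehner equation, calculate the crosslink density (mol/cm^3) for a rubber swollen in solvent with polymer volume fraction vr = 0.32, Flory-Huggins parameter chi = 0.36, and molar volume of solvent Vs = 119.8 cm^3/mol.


ln(1 - vr) = ln(1 - 0.32) = -0.3857
Numerator = -((-0.3857) + 0.32 + 0.36 * 0.32^2) = 0.0288
Denominator = 119.8 * (0.32^(1/3) - 0.32/2) = 62.7740
nu = 0.0288 / 62.7740 = 4.5876e-04 mol/cm^3

4.5876e-04 mol/cm^3


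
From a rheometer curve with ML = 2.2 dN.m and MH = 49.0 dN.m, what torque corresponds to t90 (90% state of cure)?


M90 = ML + 0.9 * (MH - ML)
M90 = 2.2 + 0.9 * (49.0 - 2.2)
M90 = 2.2 + 0.9 * 46.8
M90 = 44.32 dN.m

44.32 dN.m


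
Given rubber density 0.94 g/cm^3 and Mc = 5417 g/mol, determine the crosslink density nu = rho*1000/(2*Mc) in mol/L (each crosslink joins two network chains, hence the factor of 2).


nu = rho * 1000 / (2 * Mc)
nu = 0.94 * 1000 / (2 * 5417)
nu = 940.0 / 10834
nu = 0.0868 mol/L

0.0868 mol/L


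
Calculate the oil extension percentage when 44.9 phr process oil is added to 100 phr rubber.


Oil % = oil / (100 + oil) * 100
= 44.9 / (100 + 44.9) * 100
= 44.9 / 144.9 * 100
= 30.99%

30.99%


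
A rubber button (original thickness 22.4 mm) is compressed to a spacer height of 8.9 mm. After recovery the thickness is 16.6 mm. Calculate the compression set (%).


CS = (t0 - recovered) / (t0 - ts) * 100
= (22.4 - 16.6) / (22.4 - 8.9) * 100
= 5.8 / 13.5 * 100
= 43.0%

43.0%


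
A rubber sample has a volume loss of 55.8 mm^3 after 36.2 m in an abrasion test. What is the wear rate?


Rate = volume_loss / distance
= 55.8 / 36.2
= 1.541 mm^3/m

1.541 mm^3/m


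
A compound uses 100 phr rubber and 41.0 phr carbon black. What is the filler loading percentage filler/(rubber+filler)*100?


Filler % = filler / (rubber + filler) * 100
= 41.0 / (100 + 41.0) * 100
= 41.0 / 141.0 * 100
= 29.08%

29.08%


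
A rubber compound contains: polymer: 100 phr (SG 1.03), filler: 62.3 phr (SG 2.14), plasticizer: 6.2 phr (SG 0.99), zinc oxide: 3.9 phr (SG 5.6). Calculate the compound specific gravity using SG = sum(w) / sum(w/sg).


Sum of weights = 172.4
Volume contributions:
  polymer: 100/1.03 = 97.0874
  filler: 62.3/2.14 = 29.1121
  plasticizer: 6.2/0.99 = 6.2626
  zinc oxide: 3.9/5.6 = 0.6964
Sum of volumes = 133.1586
SG = 172.4 / 133.1586 = 1.295

SG = 1.295


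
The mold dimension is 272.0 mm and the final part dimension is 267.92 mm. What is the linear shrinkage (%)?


Shrinkage = (mold - part) / mold * 100
= (272.0 - 267.92) / 272.0 * 100
= 4.08 / 272.0 * 100
= 1.5%

1.5%


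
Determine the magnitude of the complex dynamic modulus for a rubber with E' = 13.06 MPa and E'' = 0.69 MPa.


|E*| = sqrt(E'^2 + E''^2)
= sqrt(13.06^2 + 0.69^2)
= sqrt(170.5636 + 0.4761)
= 13.078 MPa

13.078 MPa


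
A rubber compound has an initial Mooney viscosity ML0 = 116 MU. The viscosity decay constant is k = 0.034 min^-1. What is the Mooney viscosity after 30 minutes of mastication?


ML = ML0 * exp(-k * t)
ML = 116 * exp(-0.034 * 30)
ML = 116 * 0.3606
ML = 41.83 MU

41.83 MU


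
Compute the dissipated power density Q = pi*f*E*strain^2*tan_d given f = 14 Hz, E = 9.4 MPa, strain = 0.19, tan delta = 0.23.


Q = pi * f * E * strain^2 * tan_d
= pi * 14 * 9.4 * 0.19^2 * 0.23
= pi * 14 * 9.4 * 0.0361 * 0.23
= 3.4327

Q = 3.4327


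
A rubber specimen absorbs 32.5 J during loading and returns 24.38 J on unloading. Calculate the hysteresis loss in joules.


Hysteresis loss = loading - unloading
= 32.5 - 24.38
= 8.12 J

8.12 J


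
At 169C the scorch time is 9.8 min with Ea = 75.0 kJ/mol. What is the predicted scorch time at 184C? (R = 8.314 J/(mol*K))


Convert temperatures: T1 = 169 + 273.15 = 442.15 K, T2 = 184 + 273.15 = 457.15 K
ts2_new = 9.8 * exp(75000 / 8.314 * (1/457.15 - 1/442.15))
1/T2 - 1/T1 = -7.4210e-05
ts2_new = 5.02 min

5.02 min


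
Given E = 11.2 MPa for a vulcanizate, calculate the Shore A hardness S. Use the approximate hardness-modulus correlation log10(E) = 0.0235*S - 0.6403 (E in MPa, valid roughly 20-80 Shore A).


log10(E) = 0.0235*S - 0.6403  =>  S = (log10(E) + 0.6403) / 0.0235
log10(11.2) = 1.049218
S = (1.049218 + 0.6403) / 0.0235 = 1.689518 / 0.0235
S = 71.9

Shore A = 71.9


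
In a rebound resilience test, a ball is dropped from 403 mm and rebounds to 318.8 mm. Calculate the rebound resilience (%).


Resilience = h_rebound / h_drop * 100
= 318.8 / 403 * 100
= 79.1%

79.1%


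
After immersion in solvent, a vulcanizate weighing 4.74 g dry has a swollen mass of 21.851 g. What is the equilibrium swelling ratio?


Q = W_swollen / W_dry
Q = 21.851 / 4.74
Q = 4.61

Q = 4.61


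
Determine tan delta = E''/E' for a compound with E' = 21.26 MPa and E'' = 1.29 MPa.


tan delta = E'' / E'
= 1.29 / 21.26
= 0.0607

tan delta = 0.0607


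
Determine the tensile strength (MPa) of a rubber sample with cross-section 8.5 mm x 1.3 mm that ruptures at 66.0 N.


Area = width * thickness = 8.5 * 1.3 = 11.05 mm^2
TS = force / area = 66.0 / 11.05 = 5.97 MPa

5.97 MPa


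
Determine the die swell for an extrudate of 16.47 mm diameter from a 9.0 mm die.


Die swell ratio = D_extrudate / D_die
= 16.47 / 9.0
= 1.83

Die swell = 1.83


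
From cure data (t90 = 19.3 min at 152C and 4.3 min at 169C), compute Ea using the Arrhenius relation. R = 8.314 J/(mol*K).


T1 = 425.15 K, T2 = 442.15 K
1/T1 - 1/T2 = 9.0435e-05
ln(t1/t2) = ln(19.3/4.3) = 1.5015
Ea = 8.314 * 1.5015 / 9.0435e-05 = 138036.9570 J/mol
Ea = 138.04 kJ/mol

138.04 kJ/mol


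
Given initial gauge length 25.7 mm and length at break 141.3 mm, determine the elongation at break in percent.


Elongation = (Lf - L0) / L0 * 100
= (141.3 - 25.7) / 25.7 * 100
= 115.6 / 25.7 * 100
= 449.8%

449.8%


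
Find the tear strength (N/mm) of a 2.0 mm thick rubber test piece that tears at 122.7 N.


Tear strength = force / thickness
= 122.7 / 2.0
= 61.35 N/mm

61.35 N/mm


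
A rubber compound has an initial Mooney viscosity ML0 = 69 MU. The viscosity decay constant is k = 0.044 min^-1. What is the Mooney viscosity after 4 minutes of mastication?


ML = ML0 * exp(-k * t)
ML = 69 * exp(-0.044 * 4)
ML = 69 * 0.8386
ML = 57.86 MU

57.86 MU


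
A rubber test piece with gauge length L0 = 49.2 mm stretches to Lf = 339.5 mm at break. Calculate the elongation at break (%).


Elongation = (Lf - L0) / L0 * 100
= (339.5 - 49.2) / 49.2 * 100
= 290.3 / 49.2 * 100
= 590.0%

590.0%


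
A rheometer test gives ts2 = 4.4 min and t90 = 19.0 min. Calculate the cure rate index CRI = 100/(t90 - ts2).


CRI = 100 / (t90 - ts2)
= 100 / (19.0 - 4.4)
= 100 / 14.6
= 6.85 min^-1

6.85 min^-1


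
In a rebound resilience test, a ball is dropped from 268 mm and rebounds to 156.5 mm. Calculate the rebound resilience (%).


Resilience = h_rebound / h_drop * 100
= 156.5 / 268 * 100
= 58.4%

58.4%


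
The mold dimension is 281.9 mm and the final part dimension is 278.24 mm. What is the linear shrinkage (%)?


Shrinkage = (mold - part) / mold * 100
= (281.9 - 278.24) / 281.9 * 100
= 3.66 / 281.9 * 100
= 1.3%

1.3%


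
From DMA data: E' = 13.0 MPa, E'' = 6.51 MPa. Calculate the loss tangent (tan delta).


tan delta = E'' / E'
= 6.51 / 13.0
= 0.5008

tan delta = 0.5008


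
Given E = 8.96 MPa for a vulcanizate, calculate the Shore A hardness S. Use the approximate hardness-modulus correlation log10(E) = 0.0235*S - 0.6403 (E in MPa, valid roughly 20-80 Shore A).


log10(E) = 0.0235*S - 0.6403  =>  S = (log10(E) + 0.6403) / 0.0235
log10(8.96) = 0.952308
S = (0.952308 + 0.6403) / 0.0235 = 1.592608 / 0.0235
S = 67.8

Shore A = 67.8


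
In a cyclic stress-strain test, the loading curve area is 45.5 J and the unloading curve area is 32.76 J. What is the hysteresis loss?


Hysteresis loss = loading - unloading
= 45.5 - 32.76
= 12.74 J

12.74 J


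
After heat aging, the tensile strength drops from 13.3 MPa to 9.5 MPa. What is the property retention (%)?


Retention = aged / original * 100
= 9.5 / 13.3 * 100
= 71.4%

71.4%


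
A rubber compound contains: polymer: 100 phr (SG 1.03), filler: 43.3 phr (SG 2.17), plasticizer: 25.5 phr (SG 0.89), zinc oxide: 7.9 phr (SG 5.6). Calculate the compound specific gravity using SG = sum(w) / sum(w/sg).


Sum of weights = 176.7
Volume contributions:
  polymer: 100/1.03 = 97.0874
  filler: 43.3/2.17 = 19.9539
  plasticizer: 25.5/0.89 = 28.6517
  zinc oxide: 7.9/5.6 = 1.4107
Sum of volumes = 147.1037
SG = 176.7 / 147.1037 = 1.201

SG = 1.201


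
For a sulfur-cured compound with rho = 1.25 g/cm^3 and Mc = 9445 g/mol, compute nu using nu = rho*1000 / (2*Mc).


nu = rho * 1000 / (2 * Mc)
nu = 1.25 * 1000 / (2 * 9445)
nu = 1250.0 / 18890
nu = 0.0662 mol/L

0.0662 mol/L


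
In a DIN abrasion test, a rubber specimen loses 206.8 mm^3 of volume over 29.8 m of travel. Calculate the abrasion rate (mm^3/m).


Rate = volume_loss / distance
= 206.8 / 29.8
= 6.94 mm^3/m

6.94 mm^3/m


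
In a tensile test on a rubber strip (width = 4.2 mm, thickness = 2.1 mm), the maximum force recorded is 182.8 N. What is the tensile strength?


Area = width * thickness = 4.2 * 2.1 = 8.82 mm^2
TS = force / area = 182.8 / 8.82 = 20.73 MPa

20.73 MPa


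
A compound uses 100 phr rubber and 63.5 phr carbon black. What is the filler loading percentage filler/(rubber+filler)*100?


Filler % = filler / (rubber + filler) * 100
= 63.5 / (100 + 63.5) * 100
= 63.5 / 163.5 * 100
= 38.84%

38.84%


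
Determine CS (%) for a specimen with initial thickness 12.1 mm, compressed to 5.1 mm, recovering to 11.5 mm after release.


CS = (t0 - recovered) / (t0 - ts) * 100
= (12.1 - 11.5) / (12.1 - 5.1) * 100
= 0.6 / 7.0 * 100
= 8.6%

8.6%


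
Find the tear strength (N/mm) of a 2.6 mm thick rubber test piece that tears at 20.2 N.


Tear strength = force / thickness
= 20.2 / 2.6
= 7.77 N/mm

7.77 N/mm


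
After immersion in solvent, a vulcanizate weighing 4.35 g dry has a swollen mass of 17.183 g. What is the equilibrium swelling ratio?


Q = W_swollen / W_dry
Q = 17.183 / 4.35
Q = 3.95

Q = 3.95


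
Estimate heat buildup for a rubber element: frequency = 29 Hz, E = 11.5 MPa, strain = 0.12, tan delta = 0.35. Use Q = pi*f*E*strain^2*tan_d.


Q = pi * f * E * strain^2 * tan_d
= pi * 29 * 11.5 * 0.12^2 * 0.35
= pi * 29 * 11.5 * 0.0144 * 0.35
= 5.2805

Q = 5.2805


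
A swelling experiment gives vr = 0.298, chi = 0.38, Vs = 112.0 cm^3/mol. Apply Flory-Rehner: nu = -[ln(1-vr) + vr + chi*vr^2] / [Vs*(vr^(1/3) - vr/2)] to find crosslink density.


ln(1 - vr) = ln(1 - 0.298) = -0.3538
Numerator = -((-0.3538) + 0.298 + 0.38 * 0.298^2) = 0.0221
Denominator = 112.0 * (0.298^(1/3) - 0.298/2) = 58.1215
nu = 0.0221 / 58.1215 = 3.7983e-04 mol/cm^3

3.7983e-04 mol/cm^3


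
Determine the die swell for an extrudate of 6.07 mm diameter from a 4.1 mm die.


Die swell ratio = D_extrudate / D_die
= 6.07 / 4.1
= 1.48

Die swell = 1.48


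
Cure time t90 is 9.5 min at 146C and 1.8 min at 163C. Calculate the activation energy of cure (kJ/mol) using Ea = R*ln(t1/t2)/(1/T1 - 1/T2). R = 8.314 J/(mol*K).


T1 = 419.15 K, T2 = 436.15 K
1/T1 - 1/T2 = 9.2992e-05
ln(t1/t2) = ln(9.5/1.8) = 1.6635
Ea = 8.314 * 1.6635 / 9.2992e-05 = 148727.2650 J/mol
Ea = 148.73 kJ/mol

148.73 kJ/mol
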